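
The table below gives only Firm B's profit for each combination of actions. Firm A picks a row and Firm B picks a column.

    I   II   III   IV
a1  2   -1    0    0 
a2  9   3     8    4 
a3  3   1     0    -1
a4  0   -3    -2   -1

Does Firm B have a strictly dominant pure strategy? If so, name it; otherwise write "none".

I

I vs II: a1: 2>-1, a2: 9>3, a3: 3>1, a4: 0>-3.
I vs III: a1: 2>0, a2: 9>8, a3: 3>0, a4: 0>-2.
I vs IV: a1: 2>0, a2: 9>4, a3: 3>-1, a4: 0>-1.
I strictly beats every other strategy against every opponent action, so it is strictly dominant.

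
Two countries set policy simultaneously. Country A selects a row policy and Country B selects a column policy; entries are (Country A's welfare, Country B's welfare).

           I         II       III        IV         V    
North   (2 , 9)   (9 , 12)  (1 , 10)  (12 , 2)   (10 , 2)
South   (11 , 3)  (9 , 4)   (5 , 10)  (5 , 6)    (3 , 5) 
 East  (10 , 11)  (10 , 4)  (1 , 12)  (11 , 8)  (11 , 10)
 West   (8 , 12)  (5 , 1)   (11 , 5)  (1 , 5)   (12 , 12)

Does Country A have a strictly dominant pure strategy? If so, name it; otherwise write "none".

none

North fails to dominate South at I (2<11).
South fails to dominate North at II (9=9).
East fails to dominate North at III (1=1).
West fails to dominate North at II (5<9).
No single strategy dominates all the others.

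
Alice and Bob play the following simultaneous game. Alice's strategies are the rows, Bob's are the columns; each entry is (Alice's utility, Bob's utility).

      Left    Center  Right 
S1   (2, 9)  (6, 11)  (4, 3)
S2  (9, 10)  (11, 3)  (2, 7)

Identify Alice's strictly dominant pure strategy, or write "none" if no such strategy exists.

none

S1 fails to dominate S2 at Left (2<9).
S2 fails to dominate S1 at Right (2<4).
No single strategy dominates all the others.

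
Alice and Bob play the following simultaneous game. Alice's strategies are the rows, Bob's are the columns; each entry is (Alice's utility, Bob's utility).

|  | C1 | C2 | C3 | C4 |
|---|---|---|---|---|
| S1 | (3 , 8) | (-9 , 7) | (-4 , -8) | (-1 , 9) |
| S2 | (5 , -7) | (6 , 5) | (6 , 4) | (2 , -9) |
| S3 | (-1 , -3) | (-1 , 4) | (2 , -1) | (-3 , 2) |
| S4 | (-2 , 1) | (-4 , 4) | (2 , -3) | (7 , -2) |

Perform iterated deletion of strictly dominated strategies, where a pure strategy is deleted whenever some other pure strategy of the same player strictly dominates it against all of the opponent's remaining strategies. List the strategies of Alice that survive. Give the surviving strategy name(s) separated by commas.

Alice's strategy S1 is strictly dominated by S2 (C1: 5>3, C2: 6>-9, C3: 6>-4, C4: 2>-1) and is removed.
Row S3 is eliminated: S2 beats it against every remaining column (C1: 5>-1, C2: 6>-1, C3: 6>2, C4: 2>-3).
For Bob, C2 strictly dominates C1 on the remaining rows (S2: 5>-7, S4: 4>1); eliminate C1.
Bob's strategy C3 is strictly dominated by C2 (S2: 5>4, S4: 4>-3) and is removed.
Bob's strategy C4 is strictly dominated by C2 (S2: 5>-9, S4: 4>-2) and is removed.
Row S4 is eliminated: S2 beats it against every remaining column (C2: 6>-4).
Among the remaining strategies, none is strictly dominated by another pure strategy of the same player, so the elimination stops.
Surviving strategies — Alice: {S2}; Bob: {C2}.

S2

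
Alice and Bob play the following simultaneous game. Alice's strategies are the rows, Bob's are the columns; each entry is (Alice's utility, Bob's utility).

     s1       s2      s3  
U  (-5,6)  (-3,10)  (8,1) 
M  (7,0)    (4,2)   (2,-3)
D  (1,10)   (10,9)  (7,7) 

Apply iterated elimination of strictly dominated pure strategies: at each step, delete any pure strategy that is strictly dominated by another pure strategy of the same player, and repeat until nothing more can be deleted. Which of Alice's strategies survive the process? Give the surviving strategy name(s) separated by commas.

M, D

For Bob, s1 strictly dominates s3 on the remaining rows (U: 6>1, M: 0>-3, D: 10>7); eliminate s3.
Alice's strategy U is strictly dominated by M (s1: 7>-5, s2: 4>-3) and is removed.
Among the remaining strategies, none is strictly dominated by another pure strategy of the same player, so the elimination stops.
Surviving strategies — Alice: {M, D}; Bob: {s1, s2}.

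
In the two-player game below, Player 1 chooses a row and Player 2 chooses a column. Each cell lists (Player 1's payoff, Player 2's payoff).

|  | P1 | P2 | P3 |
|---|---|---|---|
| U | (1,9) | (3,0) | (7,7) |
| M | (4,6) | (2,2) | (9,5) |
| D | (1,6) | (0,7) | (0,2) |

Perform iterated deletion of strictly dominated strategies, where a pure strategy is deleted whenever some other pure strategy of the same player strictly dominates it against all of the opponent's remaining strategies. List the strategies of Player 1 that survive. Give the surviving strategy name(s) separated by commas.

Player 1's strategy D is strictly dominated by M (P1: 4>1, P2: 2>0, P3: 9>0) and is removed.
Player 2's strategy P2 is strictly dominated by P1 (U: 9>0, M: 6>2) and is removed.
Player 1's strategy U is strictly dominated by M (P1: 4>1, P3: 9>7) and is removed.
Column P3 is eliminated: P1 beats it against every remaining row (M: 6>5).
Among the remaining strategies, none is strictly dominated by another pure strategy of the same player, so the elimination stops.
Surviving strategies — Player 1: {M}; Player 2: {P1}.

M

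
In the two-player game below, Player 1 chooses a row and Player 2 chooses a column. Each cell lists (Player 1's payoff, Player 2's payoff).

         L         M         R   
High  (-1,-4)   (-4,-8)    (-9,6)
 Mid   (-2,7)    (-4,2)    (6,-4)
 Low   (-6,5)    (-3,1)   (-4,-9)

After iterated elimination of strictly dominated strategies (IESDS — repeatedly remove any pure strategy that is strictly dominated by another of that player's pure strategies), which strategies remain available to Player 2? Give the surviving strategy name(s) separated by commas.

L, R

For Player 2, L strictly dominates M on the remaining rows (High: -4>-8, Mid: 7>2, Low: 5>1); eliminate M.
Row Low is eliminated: Mid beats it against every remaining column (L: -2>-6, R: 6>-4).
Among the remaining strategies, none is strictly dominated by another pure strategy of the same player, so the elimination stops.
Surviving strategies — Player 1: {High, Mid}; Player 2: {L, R}.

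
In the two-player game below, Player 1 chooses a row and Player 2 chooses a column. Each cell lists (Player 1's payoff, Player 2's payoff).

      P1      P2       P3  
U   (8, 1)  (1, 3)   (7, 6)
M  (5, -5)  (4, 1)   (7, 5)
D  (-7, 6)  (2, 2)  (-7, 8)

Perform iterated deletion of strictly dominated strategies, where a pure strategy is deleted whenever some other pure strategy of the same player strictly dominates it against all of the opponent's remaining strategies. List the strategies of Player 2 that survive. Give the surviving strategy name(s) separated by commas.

P3

For Player 1, M strictly dominates D on the remaining columns (P1: 5>-7, P2: 4>2, P3: 7>-7); eliminate D.
Player 2's strategy P1 is strictly dominated by P2 (U: 3>1, M: 1>-5) and is removed.
For Player 2, P3 strictly dominates P2 on the remaining rows (U: 6>3, M: 5>1); eliminate P2.
Among the remaining strategies, none is strictly dominated by another pure strategy of the same player, so the elimination stops.
Surviving strategies — Player 1: {U, M}; Player 2: {P3}.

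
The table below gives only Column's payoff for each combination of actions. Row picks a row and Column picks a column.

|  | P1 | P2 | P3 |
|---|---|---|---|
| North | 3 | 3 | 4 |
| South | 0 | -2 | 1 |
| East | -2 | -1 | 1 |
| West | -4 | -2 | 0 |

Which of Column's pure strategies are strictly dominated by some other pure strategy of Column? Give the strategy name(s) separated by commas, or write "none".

P1: dominated, since P3 does at least as well everywhere (North: 4>3, South: 1>0, East: 1>-2, West: 0>-4).
P2 is strictly dominated by P3 (North: 4>3, South: 1>-2, East: 1>-1, West: 0>-2).
Nothing dominates P3: P1 at North (4>3); P2 at North (4>3).

P1, P2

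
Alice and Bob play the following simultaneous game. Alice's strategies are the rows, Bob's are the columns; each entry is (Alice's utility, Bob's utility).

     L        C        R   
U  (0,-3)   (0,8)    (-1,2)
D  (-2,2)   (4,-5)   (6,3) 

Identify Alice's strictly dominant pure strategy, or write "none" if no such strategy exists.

U fails to dominate D at C (0<4).
D fails to dominate U at L (-2<0).
No single strategy dominates all the others.

none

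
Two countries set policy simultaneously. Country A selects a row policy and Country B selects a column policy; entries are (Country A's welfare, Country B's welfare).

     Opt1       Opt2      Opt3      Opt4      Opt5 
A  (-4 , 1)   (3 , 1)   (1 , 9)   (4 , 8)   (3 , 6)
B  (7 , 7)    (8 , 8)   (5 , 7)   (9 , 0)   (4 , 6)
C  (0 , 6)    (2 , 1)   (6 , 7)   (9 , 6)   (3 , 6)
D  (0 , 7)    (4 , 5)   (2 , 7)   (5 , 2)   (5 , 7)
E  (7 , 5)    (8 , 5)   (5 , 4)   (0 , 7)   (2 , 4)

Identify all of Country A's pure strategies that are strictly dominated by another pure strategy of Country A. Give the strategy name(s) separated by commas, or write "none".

A: dominated, since B does at least as well everywhere (Opt1: 7>-4, Opt2: 8>3, Opt3: 5>1, Opt4: 9>4, Opt5: 4>3).
B: no other strategy beats it everywhere (A at Opt1 (7>-4); C at Opt1 (7>0); D at Opt1 (7>0); E at Opt1 (7=7)).
C is not dominated — it holds its own against A at Opt1 (0>-4); B at Opt3 (6>5); D at Opt1 (0=0); E at Opt3 (6>5).
Nothing dominates D: A at Opt1 (0>-4); B at Opt5 (5>4); C at Opt1 (0=0); E at Opt4 (5>0).
E: no other strategy beats it everywhere (A at Opt1 (7>-4); B at Opt1 (7=7); C at Opt1 (7>0); D at Opt1 (7>0)).

A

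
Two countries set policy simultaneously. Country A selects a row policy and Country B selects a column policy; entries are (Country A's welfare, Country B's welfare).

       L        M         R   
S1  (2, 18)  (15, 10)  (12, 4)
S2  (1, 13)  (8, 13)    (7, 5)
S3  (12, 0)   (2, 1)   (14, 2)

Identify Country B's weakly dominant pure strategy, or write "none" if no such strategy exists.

L fails to dominate M at S3 (0<1).
M fails to dominate L at S1 (10<18).
R fails to dominate L at S1 (4<18).
No single strategy dominates all the others.

none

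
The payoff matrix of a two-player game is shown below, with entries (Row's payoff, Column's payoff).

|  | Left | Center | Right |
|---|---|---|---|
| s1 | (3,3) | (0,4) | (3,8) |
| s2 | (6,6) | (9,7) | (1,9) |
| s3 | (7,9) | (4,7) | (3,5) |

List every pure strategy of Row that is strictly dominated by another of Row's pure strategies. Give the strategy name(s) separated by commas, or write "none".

s1: no other strategy beats it everywhere (s2 at Right (3>1); s3 at Right (3=3)).
Nothing dominates s2: s1 at Left (6>3); s3 at Center (9>4).
s3: no other strategy beats it everywhere (s1 at Left (7>3); s2 at Left (7>6)).

none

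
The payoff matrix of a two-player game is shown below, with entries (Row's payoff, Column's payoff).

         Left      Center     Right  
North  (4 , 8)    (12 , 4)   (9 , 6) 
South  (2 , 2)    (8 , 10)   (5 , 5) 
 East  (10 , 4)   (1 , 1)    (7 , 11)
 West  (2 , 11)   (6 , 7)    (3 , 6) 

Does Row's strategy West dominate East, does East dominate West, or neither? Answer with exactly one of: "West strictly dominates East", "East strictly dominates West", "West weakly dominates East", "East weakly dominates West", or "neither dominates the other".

neither dominates the other

Compare West to East across each opponent action: Left: 2<10, Center: 6>1, Right: 3<7.
West does better at Center but worse at Left, Right; neither strategy dominates the other.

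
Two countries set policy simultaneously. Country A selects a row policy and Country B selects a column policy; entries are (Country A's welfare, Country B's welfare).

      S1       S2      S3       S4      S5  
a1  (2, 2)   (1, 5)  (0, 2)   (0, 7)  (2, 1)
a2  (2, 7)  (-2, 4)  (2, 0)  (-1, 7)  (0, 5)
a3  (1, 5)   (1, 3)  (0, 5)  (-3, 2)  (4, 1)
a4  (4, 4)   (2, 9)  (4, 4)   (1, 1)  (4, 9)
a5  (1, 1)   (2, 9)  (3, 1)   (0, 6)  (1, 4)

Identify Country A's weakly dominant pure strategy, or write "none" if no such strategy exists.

a4

a4 vs a1: S1: 4>2, S2: 2>1, S3: 4>0, S4: 1>0, S5: 4>2.
a4 vs a2: S1: 4>2, S2: 2>-2, S3: 4>2, S4: 1>-1, S5: 4>0.
a4 vs a3: S1: 4>1, S2: 2>1, S3: 4>0, S4: 1>-3, S5: 4=4.
a4 vs a5: S1: 4>1, S2: 2=2, S3: 4>3, S4: 1>0, S5: 4>1.
a4 is at least as good as every other strategy against every opponent action, so it is weakly dominant.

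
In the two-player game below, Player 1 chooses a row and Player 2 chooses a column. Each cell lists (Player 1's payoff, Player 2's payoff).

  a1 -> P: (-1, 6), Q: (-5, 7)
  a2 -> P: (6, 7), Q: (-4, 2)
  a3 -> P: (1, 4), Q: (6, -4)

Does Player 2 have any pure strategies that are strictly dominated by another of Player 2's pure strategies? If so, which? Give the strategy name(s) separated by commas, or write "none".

P: no other strategy beats it everywhere (Q at a2 (7>2)).
Q is not dominated — it holds its own against P at a1 (7>6).

none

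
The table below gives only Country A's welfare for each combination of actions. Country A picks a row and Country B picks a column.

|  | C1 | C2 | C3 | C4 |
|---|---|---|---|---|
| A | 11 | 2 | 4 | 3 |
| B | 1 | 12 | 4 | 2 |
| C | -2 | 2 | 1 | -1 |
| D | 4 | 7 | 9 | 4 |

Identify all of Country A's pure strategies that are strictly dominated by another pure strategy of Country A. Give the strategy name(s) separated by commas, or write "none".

A: no other strategy beats it everywhere (B at C1 (11>1); C at C1 (11>-2); D at C1 (11>4)).
Nothing dominates B: A at C2 (12>2); C at C1 (1>-2); D at C2 (12>7).
C is strictly dominated by B (C1: 1>-2, C2: 12>2, C3: 4>1, C4: 2>-1).
D is not dominated — it holds its own against A at C2 (7>2); B at C1 (4>1); C at C1 (4>-2).

C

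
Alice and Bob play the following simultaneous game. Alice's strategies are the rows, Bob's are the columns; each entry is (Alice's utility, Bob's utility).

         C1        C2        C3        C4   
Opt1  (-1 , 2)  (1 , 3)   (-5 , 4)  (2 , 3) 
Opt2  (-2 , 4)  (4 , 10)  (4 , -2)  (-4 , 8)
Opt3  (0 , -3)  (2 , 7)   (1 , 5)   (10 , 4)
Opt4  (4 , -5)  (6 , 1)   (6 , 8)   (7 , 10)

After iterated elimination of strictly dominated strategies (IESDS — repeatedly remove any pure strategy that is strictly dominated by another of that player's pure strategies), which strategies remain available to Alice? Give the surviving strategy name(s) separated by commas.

Row Opt1 is eliminated: Opt3 beats it against every remaining column (C1: 0>-1, C2: 2>1, C3: 1>-5, C4: 10>2).
Row Opt2 is eliminated: Opt4 beats it against every remaining column (C1: 4>-2, C2: 6>4, C3: 6>4, C4: 7>-4).
Bob's strategy C1 is strictly dominated by C2 (Opt3: 7>-3, Opt4: 1>-5) and is removed.
Among the remaining strategies, none is strictly dominated by another pure strategy of the same player, so the elimination stops.
Surviving strategies — Alice: {Opt3, Opt4}; Bob: {C2, C3, C4}.

Opt3, Opt4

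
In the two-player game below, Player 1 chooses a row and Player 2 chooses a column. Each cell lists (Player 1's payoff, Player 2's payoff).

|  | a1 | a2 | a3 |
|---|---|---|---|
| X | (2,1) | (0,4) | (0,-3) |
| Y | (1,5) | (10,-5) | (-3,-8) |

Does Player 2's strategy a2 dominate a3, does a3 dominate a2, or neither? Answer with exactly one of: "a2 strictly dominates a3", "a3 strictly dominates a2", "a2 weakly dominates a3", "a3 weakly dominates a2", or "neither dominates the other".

a2 strictly dominates a3

Compare a2 to a3 across each opponent action: X: 4>-3, Y: -5>-8.
Every comparison favours a2, so a2 strictly dominates a3.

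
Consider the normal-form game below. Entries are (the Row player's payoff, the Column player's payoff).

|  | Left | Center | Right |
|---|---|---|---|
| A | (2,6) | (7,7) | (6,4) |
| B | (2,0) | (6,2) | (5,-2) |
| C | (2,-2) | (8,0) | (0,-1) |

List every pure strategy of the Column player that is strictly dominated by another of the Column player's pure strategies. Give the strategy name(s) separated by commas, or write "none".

Left, Right

Left is strictly dominated by Center (A: 7>6, B: 2>0, C: 0>-2).
Nothing dominates Center: Left at A (7>6); Right at A (7>4).
Right: dominated, since Center does at least as well everywhere (A: 7>4, B: 2>-2, C: 0>-1).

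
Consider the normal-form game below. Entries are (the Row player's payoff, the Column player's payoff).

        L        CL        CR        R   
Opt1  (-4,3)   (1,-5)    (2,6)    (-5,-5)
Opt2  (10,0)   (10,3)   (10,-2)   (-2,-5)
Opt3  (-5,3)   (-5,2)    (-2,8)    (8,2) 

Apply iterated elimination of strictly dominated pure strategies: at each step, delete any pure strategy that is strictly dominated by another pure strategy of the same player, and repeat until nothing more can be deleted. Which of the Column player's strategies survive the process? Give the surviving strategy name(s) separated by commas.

CL

The Row player's strategy Opt1 is strictly dominated by Opt2 (L: 10>-4, CL: 10>1, CR: 10>2, R: -2>-5) and is removed.
The Column player's strategy R is strictly dominated by L (Opt2: 0>-5, Opt3: 3>2) and is removed.
For the Row player, Opt2 strictly dominates Opt3 on the remaining columns (L: 10>-5, CL: 10>-5, CR: 10>-2); eliminate Opt3.
The Column player's strategy L is strictly dominated by CL (Opt2: 3>0) and is removed.
The Column player's strategy CR is strictly dominated by CL (Opt2: 3>-2) and is removed.
Among the remaining strategies, none is strictly dominated by another pure strategy of the same player, so the elimination stops.
Surviving strategies — the Row player: {Opt2}; the Column player: {CL}.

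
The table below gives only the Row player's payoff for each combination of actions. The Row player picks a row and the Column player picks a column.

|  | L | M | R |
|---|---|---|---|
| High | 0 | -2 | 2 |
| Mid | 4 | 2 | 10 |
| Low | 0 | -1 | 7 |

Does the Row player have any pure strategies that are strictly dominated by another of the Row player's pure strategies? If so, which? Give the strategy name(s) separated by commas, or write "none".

High: dominated, since Mid does at least as well everywhere (L: 4>0, M: 2>-2, R: 10>2).
Mid is not dominated — it holds its own against High at L (4>0); Low at L (4>0).
Low is strictly dominated by Mid (L: 4>0, M: 2>-1, R: 10>7).

High, Low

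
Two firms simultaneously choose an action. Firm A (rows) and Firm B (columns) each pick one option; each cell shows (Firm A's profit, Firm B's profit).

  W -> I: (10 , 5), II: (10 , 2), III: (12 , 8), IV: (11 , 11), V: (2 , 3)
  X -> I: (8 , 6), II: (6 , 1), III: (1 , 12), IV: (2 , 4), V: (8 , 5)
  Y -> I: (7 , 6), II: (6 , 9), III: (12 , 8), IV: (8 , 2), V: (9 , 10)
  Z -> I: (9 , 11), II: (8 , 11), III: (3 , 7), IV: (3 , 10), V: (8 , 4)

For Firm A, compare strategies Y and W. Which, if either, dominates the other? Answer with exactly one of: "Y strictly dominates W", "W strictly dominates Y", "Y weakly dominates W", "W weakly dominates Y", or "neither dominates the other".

Y's payoffs vs W's, by Firm B's action — I: 7<10, II: 6<10, III: 12=12, IV: 8<11, V: 9>2.
Y does better at V but worse at I, II, IV; neither strategy dominates the other.

neither dominates the other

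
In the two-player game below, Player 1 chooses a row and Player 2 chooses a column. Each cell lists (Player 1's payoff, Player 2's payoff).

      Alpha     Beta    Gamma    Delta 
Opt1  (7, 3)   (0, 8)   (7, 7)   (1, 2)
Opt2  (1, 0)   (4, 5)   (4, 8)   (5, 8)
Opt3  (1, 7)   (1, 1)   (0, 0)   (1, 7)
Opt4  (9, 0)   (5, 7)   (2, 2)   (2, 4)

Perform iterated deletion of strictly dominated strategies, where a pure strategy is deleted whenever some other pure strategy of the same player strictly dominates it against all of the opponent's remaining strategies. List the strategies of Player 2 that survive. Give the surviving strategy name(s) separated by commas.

Beta, Gamma, Delta

Player 1's strategy Opt3 is strictly dominated by Opt4 (Alpha: 9>1, Beta: 5>1, Gamma: 2>0, Delta: 2>1) and is removed.
Column Alpha is eliminated: Beta beats it against every remaining row (Opt1: 8>3, Opt2: 5>0, Opt4: 7>0).
Among the remaining strategies, none is strictly dominated by another pure strategy of the same player, so the elimination stops.
Surviving strategies — Player 1: {Opt1, Opt2, Opt4}; Player 2: {Beta, Gamma, Delta}.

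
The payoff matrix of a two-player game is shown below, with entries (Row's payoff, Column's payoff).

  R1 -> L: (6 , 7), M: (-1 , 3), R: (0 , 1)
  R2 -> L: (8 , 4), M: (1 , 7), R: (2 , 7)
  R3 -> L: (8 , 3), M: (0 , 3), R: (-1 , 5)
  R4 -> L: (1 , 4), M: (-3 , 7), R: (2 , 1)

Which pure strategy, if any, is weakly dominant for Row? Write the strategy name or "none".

R2

R2 vs R1: L: 8>6, M: 1>-1, R: 2>0.
R2 vs R3: L: 8=8, M: 1>0, R: 2>-1.
R2 vs R4: L: 8>1, M: 1>-3, R: 2=2.
R2 is at least as good as every other strategy against every opponent action, so it is weakly dominant.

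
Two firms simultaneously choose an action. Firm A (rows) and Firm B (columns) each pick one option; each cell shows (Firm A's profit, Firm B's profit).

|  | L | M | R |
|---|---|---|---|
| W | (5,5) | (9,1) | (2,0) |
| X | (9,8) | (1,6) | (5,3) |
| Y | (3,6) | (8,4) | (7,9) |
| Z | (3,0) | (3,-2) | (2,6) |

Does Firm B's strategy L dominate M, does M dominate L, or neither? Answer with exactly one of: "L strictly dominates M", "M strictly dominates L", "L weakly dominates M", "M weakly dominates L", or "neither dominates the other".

L strictly dominates M

L's payoffs vs M's, by Firm A's action — W: 5>1, X: 8>6, Y: 6>4, Z: 0>-2.
L gives a strictly higher payoff against every action of Firm A, so L strictly dominates M.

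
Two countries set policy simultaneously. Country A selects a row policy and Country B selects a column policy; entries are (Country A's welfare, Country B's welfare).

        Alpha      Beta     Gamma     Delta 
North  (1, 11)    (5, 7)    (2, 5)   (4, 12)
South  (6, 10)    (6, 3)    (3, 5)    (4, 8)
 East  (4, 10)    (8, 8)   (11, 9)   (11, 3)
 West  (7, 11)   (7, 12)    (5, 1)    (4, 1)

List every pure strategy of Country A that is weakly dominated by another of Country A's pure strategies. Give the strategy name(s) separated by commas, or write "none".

North: dominated, since South does at least as well everywhere (Alpha: 6>1, Beta: 6>5, Gamma: 3>2, Delta: 4=4).
South: dominated, since West does at least as well everywhere (Alpha: 7>6, Beta: 7>6, Gamma: 5>3, Delta: 4=4).
East: no other strategy beats it everywhere (North at Alpha (4>1); South at Beta (8>6); West at Beta (8>7)).
Nothing dominates West: North at Alpha (7>1); South at Alpha (7>6); East at Alpha (7>4).

North, South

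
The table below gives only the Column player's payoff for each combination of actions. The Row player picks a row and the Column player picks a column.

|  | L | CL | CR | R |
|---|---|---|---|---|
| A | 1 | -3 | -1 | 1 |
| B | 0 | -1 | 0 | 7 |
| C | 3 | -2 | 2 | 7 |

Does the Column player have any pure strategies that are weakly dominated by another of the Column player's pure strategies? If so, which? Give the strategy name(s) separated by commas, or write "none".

L, CL, CR

R weakly dominates L — A: 1=1, B: 7>0, C: 7>3.
L weakly dominates CL — A: 1>-3, B: 0>-1, C: 3>-2.
L weakly dominates CR — A: 1>-1, B: 0=0, C: 3>2.
Nothing dominates R: L at B (7>0); CL at A (1>-3); CR at A (1>-1).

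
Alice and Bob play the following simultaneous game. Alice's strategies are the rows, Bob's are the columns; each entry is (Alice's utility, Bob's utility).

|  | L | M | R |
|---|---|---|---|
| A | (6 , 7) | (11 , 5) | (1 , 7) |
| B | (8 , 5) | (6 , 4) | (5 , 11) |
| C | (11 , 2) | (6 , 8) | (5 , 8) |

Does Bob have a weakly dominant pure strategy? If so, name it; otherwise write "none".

R vs L: A: 7=7, B: 11>5, C: 8>2.
R vs M: A: 7>5, B: 11>4, C: 8=8.
R is at least as good as every other strategy against every opponent action, so it is weakly dominant.

R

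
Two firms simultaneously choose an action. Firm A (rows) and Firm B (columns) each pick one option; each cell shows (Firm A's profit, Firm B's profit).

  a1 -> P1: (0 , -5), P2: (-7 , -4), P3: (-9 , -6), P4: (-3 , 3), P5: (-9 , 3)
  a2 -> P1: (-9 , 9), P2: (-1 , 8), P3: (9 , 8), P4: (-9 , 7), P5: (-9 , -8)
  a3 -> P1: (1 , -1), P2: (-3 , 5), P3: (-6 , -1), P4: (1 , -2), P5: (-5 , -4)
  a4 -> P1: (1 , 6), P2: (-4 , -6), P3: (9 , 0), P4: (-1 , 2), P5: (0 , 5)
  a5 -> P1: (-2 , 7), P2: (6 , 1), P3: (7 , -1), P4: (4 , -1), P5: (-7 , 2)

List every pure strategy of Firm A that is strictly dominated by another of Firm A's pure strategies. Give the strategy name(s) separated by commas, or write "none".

a1

a1: dominated, since a3 does at least as well everywhere (P1: 1>0, P2: -3>-7, P3: -6>-9, P4: 1>-3, P5: -5>-9).
a2 is not dominated — it holds its own against a1 at P2 (-1>-7); a3 at P2 (-1>-3); a4 at P2 (-1>-4); a5 at P3 (9>7).
a3: no other strategy beats it everywhere (a1 at P1 (1>0); a2 at P1 (1>-9); a4 at P1 (1=1); a5 at P1 (1>-2)).
a4 is not dominated — it holds its own against a1 at P1 (1>0); a2 at P1 (1>-9); a3 at P1 (1=1); a5 at P1 (1>-2).
a5 is not dominated — it holds its own against a1 at P2 (6>-7); a2 at P1 (-2>-9); a3 at P2 (6>-3); a4 at P2 (6>-4).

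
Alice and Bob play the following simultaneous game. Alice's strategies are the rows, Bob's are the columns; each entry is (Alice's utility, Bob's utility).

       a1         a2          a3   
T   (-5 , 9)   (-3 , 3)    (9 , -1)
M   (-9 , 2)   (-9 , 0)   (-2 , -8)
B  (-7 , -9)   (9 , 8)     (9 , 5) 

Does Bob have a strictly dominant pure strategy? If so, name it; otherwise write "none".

a1 fails to dominate a2 at B (-9<8).
a2 fails to dominate a1 at T (3<9).
a3 fails to dominate a1 at T (-1<9).
No single strategy dominates all the others.

none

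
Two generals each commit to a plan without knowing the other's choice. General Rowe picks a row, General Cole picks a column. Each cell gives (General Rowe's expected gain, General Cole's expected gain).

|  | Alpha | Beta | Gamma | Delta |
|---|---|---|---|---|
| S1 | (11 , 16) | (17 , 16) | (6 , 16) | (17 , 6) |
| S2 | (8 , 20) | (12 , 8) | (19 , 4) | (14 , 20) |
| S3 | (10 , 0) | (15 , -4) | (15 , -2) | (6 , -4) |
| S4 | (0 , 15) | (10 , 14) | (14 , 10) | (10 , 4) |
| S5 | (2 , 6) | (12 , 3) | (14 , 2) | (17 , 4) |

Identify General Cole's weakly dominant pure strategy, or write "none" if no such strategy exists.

Alpha vs Beta: S1: 16=16, S2: 20>8, S3: 0>-4, S4: 15>14, S5: 6>3.
Alpha vs Gamma: S1: 16=16, S2: 20>4, S3: 0>-2, S4: 15>10, S5: 6>2.
Alpha vs Delta: S1: 16>6, S2: 20=20, S3: 0>-4, S4: 15>4, S5: 6>4.
Alpha is at least as good as every other strategy against every opponent action, so it is weakly dominant.

Alpha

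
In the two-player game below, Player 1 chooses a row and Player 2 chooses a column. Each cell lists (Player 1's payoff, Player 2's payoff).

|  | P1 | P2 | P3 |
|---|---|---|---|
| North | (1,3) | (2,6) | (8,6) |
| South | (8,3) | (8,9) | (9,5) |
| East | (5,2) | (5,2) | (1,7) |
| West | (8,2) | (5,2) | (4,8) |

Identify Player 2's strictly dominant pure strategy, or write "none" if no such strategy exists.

none

P1 fails to dominate P2 at North (3<6).
P2 fails to dominate P1 at East (2=2).
P3 fails to dominate P2 at North (6=6).
No single strategy dominates all the others.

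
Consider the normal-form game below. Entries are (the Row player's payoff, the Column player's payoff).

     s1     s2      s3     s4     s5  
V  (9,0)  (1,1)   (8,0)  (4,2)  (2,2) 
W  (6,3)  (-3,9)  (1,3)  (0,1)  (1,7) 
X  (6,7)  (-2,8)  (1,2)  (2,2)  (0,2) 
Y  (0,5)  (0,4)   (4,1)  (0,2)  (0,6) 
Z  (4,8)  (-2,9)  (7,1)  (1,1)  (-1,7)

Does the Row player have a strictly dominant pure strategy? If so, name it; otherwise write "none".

V

V vs W: s1: 9>6, s2: 1>-3, s3: 8>1, s4: 4>0, s5: 2>1.
V vs X: s1: 9>6, s2: 1>-2, s3: 8>1, s4: 4>2, s5: 2>0.
V vs Y: s1: 9>0, s2: 1>0, s3: 8>4, s4: 4>0, s5: 2>0.
V vs Z: s1: 9>4, s2: 1>-2, s3: 8>7, s4: 4>1, s5: 2>-1.
V strictly beats every other strategy against every opponent action, so it is strictly dominant.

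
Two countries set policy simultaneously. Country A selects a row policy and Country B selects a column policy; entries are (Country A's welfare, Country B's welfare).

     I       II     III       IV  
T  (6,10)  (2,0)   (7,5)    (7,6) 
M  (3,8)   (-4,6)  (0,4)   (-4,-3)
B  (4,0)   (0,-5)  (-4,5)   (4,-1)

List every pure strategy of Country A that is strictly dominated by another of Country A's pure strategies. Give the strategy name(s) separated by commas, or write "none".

M, B

T is not dominated — it holds its own against M at I (6>3); B at I (6>4).
T strictly dominates M — I: 6>3, II: 2>-4, III: 7>0, IV: 7>-4.
B is strictly dominated by T (I: 6>4, II: 2>0, III: 7>-4, IV: 7>4).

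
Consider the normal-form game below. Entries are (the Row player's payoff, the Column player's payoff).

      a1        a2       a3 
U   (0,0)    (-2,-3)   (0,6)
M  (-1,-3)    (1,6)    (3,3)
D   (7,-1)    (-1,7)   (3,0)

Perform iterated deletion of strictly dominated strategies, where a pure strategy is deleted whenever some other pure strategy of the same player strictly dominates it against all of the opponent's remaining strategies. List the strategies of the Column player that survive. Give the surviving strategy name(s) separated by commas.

a2

Row U is eliminated: D beats it against every remaining column (a1: 7>0, a2: -1>-2, a3: 3>0).
Column a1 is eliminated: a2 beats it against every remaining row (M: 6>-3, D: 7>-1).
For the Column player, a2 strictly dominates a3 on the remaining rows (M: 6>3, D: 7>0); eliminate a3.
Row D is eliminated: M beats it against every remaining column (a2: 1>-1).
Among the remaining strategies, none is strictly dominated by another pure strategy of the same player, so the elimination stops.
Surviving strategies — the Row player: {M}; the Column player: {a2}.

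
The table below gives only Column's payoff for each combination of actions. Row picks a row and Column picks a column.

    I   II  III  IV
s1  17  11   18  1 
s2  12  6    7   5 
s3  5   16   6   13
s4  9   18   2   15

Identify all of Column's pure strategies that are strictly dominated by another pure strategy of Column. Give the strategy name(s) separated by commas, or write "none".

I: no other strategy beats it everywhere (II at s1 (17>11); III at s2 (12>7); IV at s1 (17>1)).
II is not dominated — it holds its own against I at s3 (16>5); III at s3 (16>6); IV at s1 (11>1).
III: no other strategy beats it everywhere (I at s1 (18>17); II at s1 (18>11); IV at s1 (18>1)).
IV: dominated, since II does at least as well everywhere (s1: 11>1, s2: 6>5, s3: 16>13, s4: 18>15).

IV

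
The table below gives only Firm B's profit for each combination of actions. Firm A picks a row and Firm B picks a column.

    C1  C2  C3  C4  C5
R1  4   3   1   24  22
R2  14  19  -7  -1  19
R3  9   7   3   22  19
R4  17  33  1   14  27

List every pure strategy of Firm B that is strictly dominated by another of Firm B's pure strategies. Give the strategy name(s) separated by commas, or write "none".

C1 is strictly dominated by C5 (R1: 22>4, R2: 19>14, R3: 19>9, R4: 27>17).
C2: no other strategy beats it everywhere (C1 at R2 (19>14); C3 at R1 (3>1); C4 at R2 (19>-1); C5 at R2 (19=19)).
C1 strictly dominates C3 — R1: 4>1, R2: 14>-7, R3: 9>3, R4: 17>1.
C4: no other strategy beats it everywhere (C1 at R1 (24>4); C2 at R1 (24>3); C3 at R1 (24>1); C5 at R1 (24>22)).
Nothing dominates C5: C1 at R1 (22>4); C2 at R1 (22>3); C3 at R1 (22>1); C4 at R2 (19>-1).

C1, C3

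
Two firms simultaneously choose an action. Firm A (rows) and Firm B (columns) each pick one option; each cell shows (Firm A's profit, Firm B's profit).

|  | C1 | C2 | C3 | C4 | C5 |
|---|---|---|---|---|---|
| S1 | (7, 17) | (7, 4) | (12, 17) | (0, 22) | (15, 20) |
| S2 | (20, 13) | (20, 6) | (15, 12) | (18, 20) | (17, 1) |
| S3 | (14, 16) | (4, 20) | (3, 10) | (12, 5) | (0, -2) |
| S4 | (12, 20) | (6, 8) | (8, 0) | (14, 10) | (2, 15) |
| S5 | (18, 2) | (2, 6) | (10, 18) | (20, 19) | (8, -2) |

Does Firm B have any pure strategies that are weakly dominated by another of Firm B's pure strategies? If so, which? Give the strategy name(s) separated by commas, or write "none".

none

C1: no other strategy beats it everywhere (C2 at S1 (17>4); C3 at S2 (13>12); C4 at S3 (16>5); C5 at S2 (13>1)).
C2: no other strategy beats it everywhere (C1 at S3 (20>16); C3 at S3 (20>10); C4 at S3 (20>5); C5 at S2 (6>1)).
Nothing dominates C3: C1 at S5 (18>2); C2 at S1 (17>4); C4 at S3 (10>5); C5 at S2 (12>1).
C4 is not dominated — it holds its own against C1 at S1 (22>17); C2 at S1 (22>4); C3 at S1 (22>17); C5 at S1 (22>20).
C5 is not dominated — it holds its own against C1 at S1 (20>17); C2 at S1 (20>4); C3 at S1 (20>17); C4 at S4 (15>10).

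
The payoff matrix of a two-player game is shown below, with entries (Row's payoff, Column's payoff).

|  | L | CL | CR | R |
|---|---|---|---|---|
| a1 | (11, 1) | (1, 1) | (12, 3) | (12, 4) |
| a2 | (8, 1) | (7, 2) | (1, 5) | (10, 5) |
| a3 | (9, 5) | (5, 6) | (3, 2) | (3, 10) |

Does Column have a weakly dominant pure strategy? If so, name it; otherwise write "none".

R

R vs L: a1: 4>1, a2: 5>1, a3: 10>5.
R vs CL: a1: 4>1, a2: 5>2, a3: 10>6.
R vs CR: a1: 4>3, a2: 5=5, a3: 10>2.
R is at least as good as every other strategy against every opponent action, so it is weakly dominant.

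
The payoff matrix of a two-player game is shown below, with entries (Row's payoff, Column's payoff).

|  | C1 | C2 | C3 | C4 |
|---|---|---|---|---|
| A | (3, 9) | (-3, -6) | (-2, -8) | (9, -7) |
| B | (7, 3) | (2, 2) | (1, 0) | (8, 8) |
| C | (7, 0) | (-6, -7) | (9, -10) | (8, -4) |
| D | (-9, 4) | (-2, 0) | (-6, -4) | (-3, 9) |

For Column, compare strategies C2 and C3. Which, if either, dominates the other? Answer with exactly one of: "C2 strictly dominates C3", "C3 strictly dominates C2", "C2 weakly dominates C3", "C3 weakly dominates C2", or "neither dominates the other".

C2's payoffs vs C3's, by Row's action — A: -6>-8, B: 2>0, C: -7>-10, D: 0>-4.
C2 gives a strictly higher payoff against each opponent action, so C2 strictly dominates C3.

C2 strictly dominates C3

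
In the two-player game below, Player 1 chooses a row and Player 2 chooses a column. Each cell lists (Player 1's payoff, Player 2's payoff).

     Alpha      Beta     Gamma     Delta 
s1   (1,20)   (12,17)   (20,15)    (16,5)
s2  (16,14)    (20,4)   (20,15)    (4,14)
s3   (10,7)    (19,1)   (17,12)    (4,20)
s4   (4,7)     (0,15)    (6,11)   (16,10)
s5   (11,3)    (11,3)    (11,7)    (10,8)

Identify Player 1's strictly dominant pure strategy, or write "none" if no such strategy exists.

none

s1 fails to dominate s2 at Alpha (1<16).
s2 fails to dominate s1 at Gamma (20=20).
s3 fails to dominate s1 at Gamma (17<20).
s4 fails to dominate s1 at Beta (0<12).
s5 fails to dominate s1 at Beta (11<12).
No single strategy dominates all the others.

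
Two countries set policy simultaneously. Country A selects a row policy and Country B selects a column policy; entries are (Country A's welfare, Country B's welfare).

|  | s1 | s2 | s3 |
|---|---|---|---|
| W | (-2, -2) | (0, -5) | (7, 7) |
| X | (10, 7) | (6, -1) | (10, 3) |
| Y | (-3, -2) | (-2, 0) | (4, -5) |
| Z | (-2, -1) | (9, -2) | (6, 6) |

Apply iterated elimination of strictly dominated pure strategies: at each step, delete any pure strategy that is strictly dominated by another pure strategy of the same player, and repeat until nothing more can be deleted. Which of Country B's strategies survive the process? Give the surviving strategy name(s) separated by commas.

s1

Row W is eliminated: X beats it against every remaining column (s1: 10>-2, s2: 6>0, s3: 10>7).
Row Y is eliminated: X beats it against every remaining column (s1: 10>-3, s2: 6>-2, s3: 10>4).
For Country B, s1 strictly dominates s2 on the remaining rows (X: 7>-1, Z: -1>-2); eliminate s2.
For Country A, X strictly dominates Z on the remaining columns (s1: 10>-2, s3: 10>6); eliminate Z.
For Country B, s1 strictly dominates s3 on the remaining rows (X: 7>3); eliminate s3.
Among the remaining strategies, none is strictly dominated by another pure strategy of the same player, so the elimination stops.
Surviving strategies — Country A: {X}; Country B: {s1}.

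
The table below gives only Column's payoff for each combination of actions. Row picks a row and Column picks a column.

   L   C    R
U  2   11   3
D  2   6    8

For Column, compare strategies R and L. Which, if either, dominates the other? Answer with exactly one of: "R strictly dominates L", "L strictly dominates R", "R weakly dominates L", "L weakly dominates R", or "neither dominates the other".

Compare R to L across each choice by Row: U: 3>2, D: 8>2.
Every comparison favours R, so R strictly dominates L.

R strictly dominates L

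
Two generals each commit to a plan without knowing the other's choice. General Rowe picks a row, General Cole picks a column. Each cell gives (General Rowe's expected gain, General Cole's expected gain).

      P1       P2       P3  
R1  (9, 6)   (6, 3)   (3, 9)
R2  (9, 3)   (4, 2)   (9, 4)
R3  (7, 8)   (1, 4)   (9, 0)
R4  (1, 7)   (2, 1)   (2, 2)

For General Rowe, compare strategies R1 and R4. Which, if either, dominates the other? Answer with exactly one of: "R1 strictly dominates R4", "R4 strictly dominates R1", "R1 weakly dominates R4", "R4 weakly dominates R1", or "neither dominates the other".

R1's payoffs vs R4's, by General Cole's action — P1: 9>1, P2: 6>2, P3: 3>2.
R1 gives a strictly higher payoff against every action of General Cole, so R1 strictly dominates R4.

R1 strictly dominates R4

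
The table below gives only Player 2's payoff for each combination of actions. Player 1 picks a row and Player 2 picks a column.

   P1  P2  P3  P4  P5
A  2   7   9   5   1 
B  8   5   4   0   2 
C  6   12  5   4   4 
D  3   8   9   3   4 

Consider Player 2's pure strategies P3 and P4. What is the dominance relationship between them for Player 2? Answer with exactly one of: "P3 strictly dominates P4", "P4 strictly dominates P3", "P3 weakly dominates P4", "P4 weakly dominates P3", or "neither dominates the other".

P3's payoffs vs P4's, by Player 1's action — A: 9>5, B: 4>0, C: 5>4, D: 9>3.
P3 gives a strictly higher payoff against each opponent action, so P3 strictly dominates P4.

P3 strictly dominates P4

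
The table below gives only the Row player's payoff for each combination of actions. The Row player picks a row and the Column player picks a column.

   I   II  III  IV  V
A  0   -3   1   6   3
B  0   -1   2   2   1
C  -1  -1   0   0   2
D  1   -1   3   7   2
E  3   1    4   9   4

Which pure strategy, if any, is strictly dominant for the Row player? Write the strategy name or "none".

E

E vs A: I: 3>0, II: 1>-3, III: 4>1, IV: 9>6, V: 4>3.
E vs B: I: 3>0, II: 1>-1, III: 4>2, IV: 9>2, V: 4>1.
E vs C: I: 3>-1, II: 1>-1, III: 4>0, IV: 9>0, V: 4>2.
E vs D: I: 3>1, II: 1>-1, III: 4>3, IV: 9>7, V: 4>2.
E strictly beats every other strategy against every opponent action, so it is strictly dominant.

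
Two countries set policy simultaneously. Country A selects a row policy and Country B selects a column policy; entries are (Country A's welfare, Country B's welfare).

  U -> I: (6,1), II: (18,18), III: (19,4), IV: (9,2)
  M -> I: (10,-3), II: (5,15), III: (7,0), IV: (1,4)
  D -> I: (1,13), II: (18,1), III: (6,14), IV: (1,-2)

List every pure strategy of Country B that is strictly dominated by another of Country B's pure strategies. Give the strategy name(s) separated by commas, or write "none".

I, IV

III strictly dominates I — U: 4>1, M: 0>-3, D: 14>13.
II: no other strategy beats it everywhere (I at U (18>1); III at U (18>4); IV at U (18>2)).
Nothing dominates III: I at U (4>1); II at D (14>1); IV at U (4>2).
IV: dominated, since II does at least as well everywhere (U: 18>2, M: 15>4, D: 1>-2).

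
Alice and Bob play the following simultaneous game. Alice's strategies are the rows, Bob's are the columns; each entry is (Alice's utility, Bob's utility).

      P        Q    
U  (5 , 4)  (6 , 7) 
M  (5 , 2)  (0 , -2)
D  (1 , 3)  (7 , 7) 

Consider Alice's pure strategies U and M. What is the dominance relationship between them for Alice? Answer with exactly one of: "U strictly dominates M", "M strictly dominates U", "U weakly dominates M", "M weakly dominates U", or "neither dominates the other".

U weakly dominates M

U's payoffs vs M's, by Bob's action — P: 5=5, Q: 6>0.
U is at least as good everywhere and strictly better somewhere (tied only at P), so U weakly but not strictly dominates M.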